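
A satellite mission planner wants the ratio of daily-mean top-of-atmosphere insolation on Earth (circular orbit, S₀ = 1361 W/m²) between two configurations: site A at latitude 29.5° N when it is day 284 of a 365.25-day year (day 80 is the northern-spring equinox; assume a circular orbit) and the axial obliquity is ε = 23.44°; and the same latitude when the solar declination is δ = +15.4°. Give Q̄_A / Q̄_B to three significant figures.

— Configuration A (φ=+29.5°):
Solar longitude: λ_s = 360° × (284 − 80)/365.25 = 201.068°.
sin δ = sin 23.44° × sin 201.068° = -0.14299, so δ = -8.221°.
cos H₀ = −tan(+29.5°) tan(-8.221°) = 0.0817, H₀ = 1.4890 rad.
Bracket: H₀ sin φ sin δ + cos φ cos δ sin H₀ = 1.4890×0.49242×-0.14299 + 0.87036×0.98972×0.99665 = -0.104842 + 0.858527 = 0.753685.
Q̄ = (S₀/π) × [bracket] = (1361/π) × 0.753685 = 326.51 W/m².
— Configuration B (φ=+29.5°):
cos H₀ = −tan(+29.5°) tan(+15.400°) = -0.1558, H₀ = 1.7273 rad.
Bracket: H₀ sin φ sin δ + cos φ cos δ sin H₀ = 1.7273×0.49242×0.26556 + 0.87036×0.96410×0.98778 = 0.225874 + 0.828860 = 1.054734.
Q̄ = (S₀/π) × [bracket] = (1361/π) × 1.054734 = 456.93 W/m².
Ratio Q̄_A / Q̄_B = 326.51 / 456.93 = 0.7146.

Q̄_A / Q̄_B ≈ 0.715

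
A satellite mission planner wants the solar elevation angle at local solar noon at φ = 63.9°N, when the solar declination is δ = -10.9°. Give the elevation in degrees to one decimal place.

At local noon the hour angle is zero, so the zenith angle equals |φ − δ| = |+63.9° − (-10.900°)| = 74.800°.
Elevation = 90° − 74.800° = 15.2°.

15.2°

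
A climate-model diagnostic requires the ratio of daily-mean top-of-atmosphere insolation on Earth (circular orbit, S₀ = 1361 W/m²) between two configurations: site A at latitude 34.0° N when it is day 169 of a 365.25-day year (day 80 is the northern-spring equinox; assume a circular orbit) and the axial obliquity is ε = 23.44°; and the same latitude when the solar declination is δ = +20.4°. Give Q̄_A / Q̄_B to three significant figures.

— Configuration A (φ=+34.0°):
Solar longitude: λ_s = 360° × (169 − 80)/365.25 = 87.721°.
sin δ = sin 23.44° × sin 87.721° = 0.39747, so δ = +23.420°.
cos H₀ = −tan(+34.0°) tan(+23.420°) = -0.2922, H₀ = 1.8673 rad.
Bracket: H₀ sin φ sin δ + cos φ cos δ sin H₀ = 1.8673×0.55919×0.39747 + 0.82904×0.91761×0.95637 = 0.415028 + 0.727545 = 1.142573.
Q̄ = (S₀/π) × [bracket] = (1361/π) × 1.142573 = 494.99 W/m².
— Configuration B (φ=+34.0°):
cos H₀ = −tan(+34.0°) tan(+20.400°) = -0.2508, H₀ = 1.8244 rad.
Bracket: H₀ sin φ sin δ + cos φ cos δ sin H₀ = 1.8244×0.55919×0.34857 + 0.82904×0.93728×0.96803 = 0.355606 + 0.752201 = 1.107807.
Q̄ = (S₀/π) × [bracket] = (1361/π) × 1.107807 = 479.92 W/m².
Ratio Q̄_A / Q̄_B = 494.99 / 479.92 = 1.031.

Q̄_A / Q̄_B ≈ 1.03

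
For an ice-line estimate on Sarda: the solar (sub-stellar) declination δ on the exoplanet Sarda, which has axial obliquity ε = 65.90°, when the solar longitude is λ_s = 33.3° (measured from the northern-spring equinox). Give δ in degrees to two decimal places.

δ = +30.08°

sin δ = sin ε · sin λ_s = sin 65.90° × sin 33.3° = 0.501167.
δ = arcsin(0.501167) = +30.08°.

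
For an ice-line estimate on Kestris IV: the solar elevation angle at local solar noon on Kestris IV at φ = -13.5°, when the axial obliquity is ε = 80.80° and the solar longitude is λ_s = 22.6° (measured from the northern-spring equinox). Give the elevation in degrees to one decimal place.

Solar declination: sin δ = sin ε · sin λ_s = sin 80.80° × sin 22.6° = 0.37935, so δ = +22.294°.
At local noon the hour angle is zero, so the zenith angle equals |φ − δ| = |-13.5° − (+22.294°)| = 35.794°.
Elevation = 90° − 35.794° = 54.2°.

54.2°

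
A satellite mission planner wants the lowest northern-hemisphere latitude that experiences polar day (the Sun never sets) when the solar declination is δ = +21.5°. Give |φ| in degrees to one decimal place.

|φ| = 68.5°

Polar day requires cos H₀ = −tan φ tan δ ≤ −1, i.e. tan φ tan δ ≥ 1.
The boundary is |tan φ| · |tan δ| = 1, so |φ| = 90° − |δ| = 90° − 21.5° = 68.5° in the northern hemisphere.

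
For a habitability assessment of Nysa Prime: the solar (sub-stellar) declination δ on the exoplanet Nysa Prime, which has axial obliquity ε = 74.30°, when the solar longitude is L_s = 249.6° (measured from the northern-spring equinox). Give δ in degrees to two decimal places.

δ = -64.46°

sin δ = sin ε · sin L_s = sin 74.30° × sin 249.6° = -0.902314.
δ = arcsin(-0.902314) = -64.46°.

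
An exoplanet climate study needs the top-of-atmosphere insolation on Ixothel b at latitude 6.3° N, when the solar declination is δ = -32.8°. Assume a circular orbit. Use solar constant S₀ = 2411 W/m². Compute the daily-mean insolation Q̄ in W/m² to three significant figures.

cos H₀ = −tan(+6.3°) tan(-32.800°) = 0.0711, H₀ = 1.4996 rad.
Bracket: H₀ sin φ sin δ + cos φ cos δ sin H₀ = 1.4996×0.10973×-0.54171 + 0.99396×0.84057×0.99747 = -0.089139 + 0.833379 = 0.744240.
Q̄ = (S₀/π) × [bracket] = (2411/π) × 0.744240 = 571.2 W/m².

Q̄ ≈ 571 W/m²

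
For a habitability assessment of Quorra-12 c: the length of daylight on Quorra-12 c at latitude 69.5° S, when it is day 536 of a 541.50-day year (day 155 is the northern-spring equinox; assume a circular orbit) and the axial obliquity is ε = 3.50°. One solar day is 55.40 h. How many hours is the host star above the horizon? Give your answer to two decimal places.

Solar longitude: λ_s = 360° × (536 − 155)/541.50 = 253.296°.
sin δ = sin 3.50° × sin 253.296° = -0.05847, so δ = -3.352°.
cos H₀ = −tan φ · tan δ = −tan(-69.5°) × tan(-3.352°) = -0.1567, so H₀ = 1.7281 rad = 99.01°.
Daylight = 2H₀/(2π) × 55.40 h = (1.7281/π) × 55.40 = 30.47 h.

30.47 h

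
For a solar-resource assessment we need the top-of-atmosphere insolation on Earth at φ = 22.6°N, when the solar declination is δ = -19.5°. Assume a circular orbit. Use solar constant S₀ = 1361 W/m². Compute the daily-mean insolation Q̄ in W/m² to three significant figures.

Q̄ ≈ 294 W/m²

cos H₀ = −tan(+22.6°) tan(-19.500°) = 0.1474, H₀ = 1.4229 rad.
Bracket: H₀ sin φ sin δ + cos φ cos δ sin H₀ = 1.4229×0.38430×-0.33381 + 0.92321×0.94264×0.98908 = -0.182534 + 0.860751 = 0.678217.
Q̄ = (S₀/π) × [bracket] = (1361/π) × 0.678217 = 293.8 W/m².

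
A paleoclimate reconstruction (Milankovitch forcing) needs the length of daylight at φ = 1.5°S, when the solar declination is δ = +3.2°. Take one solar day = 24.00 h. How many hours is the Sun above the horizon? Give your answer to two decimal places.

11.99 h

cos H₀ = −tan φ · tan δ = −tan(-1.5°) × tan(+3.200°) = 0.0015, so H₀ = 1.5693 rad = 89.92°.
Daylight = 2H₀/(2π) × 24.00 h = (1.5693/π) × 24.00 = 11.99 h.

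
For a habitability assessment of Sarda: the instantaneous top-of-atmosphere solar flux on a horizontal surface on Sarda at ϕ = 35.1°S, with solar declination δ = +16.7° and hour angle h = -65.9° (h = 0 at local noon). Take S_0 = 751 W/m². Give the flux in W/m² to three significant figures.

cos θ_z = sin ϕ sin δ + cos ϕ cos δ cos h = -0.165234 + 0.319985 = 0.154751.
Flux = S_0 · cos θ_z = 751 × 0.154751 = 116.2 W/m².

116 W/m²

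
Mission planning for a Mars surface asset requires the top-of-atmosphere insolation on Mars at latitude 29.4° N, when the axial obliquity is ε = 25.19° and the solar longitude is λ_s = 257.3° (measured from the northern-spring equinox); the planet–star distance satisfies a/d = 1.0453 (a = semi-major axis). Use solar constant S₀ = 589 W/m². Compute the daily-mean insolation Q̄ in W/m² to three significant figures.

Solar declination: sin δ = sin ε · sin λ_s = sin 25.19° × sin 257.3° = -0.41521, so δ = -24.532°.
cos H₀ = −tan(+29.4°) tan(-24.532°) = 0.2572, H₀ = 1.3107 rad.
Bracket: H₀ sin φ sin δ + cos φ cos δ sin H₀ = 1.3107×0.49090×-0.41521 + 0.87121×0.90973×0.96637 = -0.267156 + 0.765912 = 0.498756.
Inverse-square distance factor (a/d)² = 1.0453² = 1.092652.
Q̄ = (S₀/π) × 1.092652 × [bracket] = (589/π) × 1.092652 × 0.498756 = 102.2 W/m².

Q̄ ≈ 102 W/m²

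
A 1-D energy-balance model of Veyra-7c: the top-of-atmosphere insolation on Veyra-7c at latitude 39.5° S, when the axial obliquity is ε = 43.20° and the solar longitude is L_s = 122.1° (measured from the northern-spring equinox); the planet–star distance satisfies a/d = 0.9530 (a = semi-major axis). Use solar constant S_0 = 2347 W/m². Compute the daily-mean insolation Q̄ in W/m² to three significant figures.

Q̄ ≈ 109 W/m²

Solar declination: sin δ = sin ε · sin L_s = sin 43.20° × sin 122.1° = 0.57989, so δ = +35.443°.
cos h₀ = −tan(-39.5°) tan(+35.443°) = 0.5868, h₀ = 0.9437 rad.
Bracket: h₀ sin ϕ sin δ + cos ϕ cos δ sin h₀ = 0.9437×-0.63608×0.57989 + 0.77162×0.81469×0.80976 = -0.348090 + 0.509040 = 0.160950.
Inverse-square distance factor (a/d)² = 0.9530² = 0.908209.
Q̄ = (S_0/π) × 0.908209 × [bracket] = (2347/π) × 0.908209 × 0.160950 = 109.2 W/m².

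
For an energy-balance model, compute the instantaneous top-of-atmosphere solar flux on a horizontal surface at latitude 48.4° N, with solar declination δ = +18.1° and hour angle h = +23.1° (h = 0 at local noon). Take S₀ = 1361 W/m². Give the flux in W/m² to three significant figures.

cos θ_z = sin φ sin δ + cos φ cos δ cos h = 0.232323 + 0.580474 = 0.812797.
Flux = S₀ · cos θ_z = 1361 × 0.812797 = 1106 W/m².

1.11e+03 W/m²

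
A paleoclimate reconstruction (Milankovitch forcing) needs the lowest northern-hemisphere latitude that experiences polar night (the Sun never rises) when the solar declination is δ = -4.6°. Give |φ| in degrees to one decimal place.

|φ| = 85.4°

Polar night requires cos H₀ = −tan φ tan δ ≥ 1, i.e. tan φ tan δ ≤ −1.
The boundary is |tan φ| · |tan δ| = 1, so |φ| = 90° − |δ| = 90° − 4.6° = 85.4° in the northern hemisphere.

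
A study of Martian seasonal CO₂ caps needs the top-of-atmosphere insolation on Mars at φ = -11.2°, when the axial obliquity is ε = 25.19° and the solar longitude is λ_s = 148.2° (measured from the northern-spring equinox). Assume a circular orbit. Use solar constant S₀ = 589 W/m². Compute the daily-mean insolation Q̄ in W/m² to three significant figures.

Q̄ ≈ 167 W/m²

Solar declination: sin δ = sin ε · sin λ_s = sin 25.19° × sin 148.2° = 0.22428, so δ = +12.961°.
cos H₀ = −tan(-11.2°) tan(+12.961°) = 0.0456, H₀ = 1.5252 rad.
Bracket: H₀ sin φ sin δ + cos φ cos δ sin H₀ = 1.5252×-0.19423×0.22428 + 0.98096×0.97452×0.99896 = -0.066441 + 0.954971 = 0.888530.
Q̄ = (S₀/π) × [bracket] = (589/π) × 0.888530 = 166.6 W/m².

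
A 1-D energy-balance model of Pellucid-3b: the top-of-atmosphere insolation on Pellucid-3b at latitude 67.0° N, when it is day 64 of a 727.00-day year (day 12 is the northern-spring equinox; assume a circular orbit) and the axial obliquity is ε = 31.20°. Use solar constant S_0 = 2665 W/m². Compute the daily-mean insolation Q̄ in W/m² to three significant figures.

Solar longitude: L_s = 360° × (64 − 12)/727.00 = 25.750°.
sin δ = sin 31.20° × sin 25.750° = 0.22505, so δ = +13.006°.
cos h₀ = −tan(+67.0°) tan(+13.006°) = -0.5441, h₀ = 2.1462 rad.
Bracket: h₀ sin ϕ sin δ + cos ϕ cos δ sin h₀ = 2.1462×0.92050×0.22505 + 0.39073×0.97435×0.83899 = 0.444604 + 0.319410 = 0.764014.
Q̄ = (S_0/π) × [bracket] = (2665/π) × 0.764014 = 648.1 W/m².

Q̄ ≈ 648 W/m²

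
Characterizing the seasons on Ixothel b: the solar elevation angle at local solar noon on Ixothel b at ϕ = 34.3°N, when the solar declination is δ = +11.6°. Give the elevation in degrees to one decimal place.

At local noon the hour angle is zero, so the zenith angle equals |ϕ − δ| = |+34.3° − (+11.600°)| = 22.700°.
Elevation = 90° − 22.700° = 67.3°.

67.3°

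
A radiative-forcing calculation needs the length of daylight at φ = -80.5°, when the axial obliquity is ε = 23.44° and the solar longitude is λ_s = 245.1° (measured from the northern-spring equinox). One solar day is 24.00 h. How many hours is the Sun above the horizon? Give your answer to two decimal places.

Solar declination: sin δ = sin ε · sin λ_s = sin 23.44° × sin 245.1° = -0.36081, so δ = -21.150°.
Sunrise equation: cos H₀ = −tan φ · tan δ = -2.3119 ≤ −1, so the Sun never sets (polar day) and H₀ = π.
Daylight = 2H₀/(2π) × 24.00 h = (3.1416/π) × 24.00 = 24.00 h.

24.00 h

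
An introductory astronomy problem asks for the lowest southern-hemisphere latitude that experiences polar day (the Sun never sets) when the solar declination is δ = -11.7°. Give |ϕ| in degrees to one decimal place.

|ϕ| = 78.3°

Polar day requires cos h₀ = −tan ϕ tan δ ≤ −1, i.e. tan ϕ tan δ ≥ 1.
The boundary is |tan ϕ| · |tan δ| = 1, so |ϕ| = 90° − |δ| = 90° − 11.7° = 78.3° in the southern hemisphere.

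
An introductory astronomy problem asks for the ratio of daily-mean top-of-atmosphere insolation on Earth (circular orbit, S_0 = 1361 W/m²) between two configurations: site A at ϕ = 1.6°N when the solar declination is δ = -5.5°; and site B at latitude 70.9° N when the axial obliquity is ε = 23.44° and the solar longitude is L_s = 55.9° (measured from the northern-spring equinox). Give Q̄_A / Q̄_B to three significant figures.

— Configuration A (ϕ=+1.6°):
cos h₀ = −tan(+1.6°) tan(-5.500°) = 0.0027, h₀ = 1.5681 rad.
Bracket: h₀ sin ϕ sin δ + cos ϕ cos δ sin h₀ = 1.5681×0.02792×-0.09585 + 0.99961×0.99540×1.00000 = -0.004196 + 0.995012 = 0.990816.
Q̄ = (S_0/π) × [bracket] = (1361/π) × 0.990816 = 429.24 W/m².
— Configuration B (ϕ=+70.9°):
Solar declination: sin δ = sin ε · sin L_s = sin 23.44° × sin 55.9° = 0.32939, so δ = +19.232°.
cos h₀ = −tan(+70.9°) tan(+19.232°) = -1.0075 ≤ −1 ⇒ polar day, h₀ = π.
Bracket: h₀ sin ϕ sin δ + cos ϕ cos δ sin h₀ = 3.1416×0.94495×0.32939 + 0.32722×0.94419×0.00000 = 0.977845 + 0.000000 = 0.977845.
Q̄ = (S_0/π) × [bracket] = (1361/π) × 0.977845 = 423.62 W/m².
Ratio Q̄_A / Q̄_B = 429.24 / 423.62 = 1.013.

Q̄_A / Q̄_B ≈ 1.01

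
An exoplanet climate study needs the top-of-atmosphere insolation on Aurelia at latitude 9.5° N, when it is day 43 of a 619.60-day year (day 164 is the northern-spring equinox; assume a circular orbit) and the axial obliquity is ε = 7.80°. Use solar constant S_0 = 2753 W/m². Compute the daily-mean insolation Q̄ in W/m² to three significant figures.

Solar longitude: L_s = 360° × (43 − 164)/619.60 = -70.303°, i.e. -70.303° + 360° = 289.697°.
sin δ = sin 7.80° × sin 289.697° = -0.12777, so δ = -7.341°.
cos h₀ = −tan(+9.5°) tan(-7.341°) = 0.0216, h₀ = 1.5492 rad.
Bracket: h₀ sin ϕ sin δ + cos ϕ cos δ sin h₀ = 1.5492×0.16505×-0.12777 + 0.98629×0.99180×0.99977 = -0.032670 + 0.977977 = 0.945307.
Q̄ = (S_0/π) × [bracket] = (2753/π) × 0.945307 = 828.4 W/m².

Q̄ ≈ 828 W/m²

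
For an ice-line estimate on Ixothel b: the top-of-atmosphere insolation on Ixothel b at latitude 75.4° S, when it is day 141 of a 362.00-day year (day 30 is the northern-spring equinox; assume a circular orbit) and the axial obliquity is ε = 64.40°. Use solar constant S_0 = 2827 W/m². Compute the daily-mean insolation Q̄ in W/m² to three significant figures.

Solar longitude: L_s = 360° × (141 − 30)/362.00 = 110.387°.
sin δ = sin 64.40° × sin 110.387° = 0.84534, so δ = +57.709°.
cos h₀ = −tan(-75.4°) tan(+57.709°) = 6.0749 ≥ 1 ⇒ polar night, h₀ = 0 and Q̄ = 0.

Q̄ ≈ 0.00 W/m²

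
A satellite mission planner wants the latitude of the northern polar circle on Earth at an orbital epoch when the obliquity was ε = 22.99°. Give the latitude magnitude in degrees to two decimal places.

The polar circle is the lowest latitude that experiences at least one full rotation of continuous daylight at the northern-summer solstice; it lies at |φ| = 90° − ε = 90° − 22.99° = 67.01°.

67.01°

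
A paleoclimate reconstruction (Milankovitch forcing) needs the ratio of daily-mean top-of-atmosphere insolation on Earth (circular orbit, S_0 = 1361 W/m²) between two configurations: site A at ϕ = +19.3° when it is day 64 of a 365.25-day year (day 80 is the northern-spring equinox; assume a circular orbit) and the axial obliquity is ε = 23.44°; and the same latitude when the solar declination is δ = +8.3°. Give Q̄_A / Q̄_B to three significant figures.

Q̄_A / Q̄_B ≈ 0.874

— Configuration A (ϕ=+19.3°):
Solar longitude: L_s = 360° × (64 − 80)/365.25 = -15.770°, i.e. -15.770° + 360° = 344.230°.
sin δ = sin 23.44° × sin 344.230° = -0.10811, so δ = -6.206°.
cos h₀ = −tan(+19.3°) tan(-6.206°) = 0.0381, h₀ = 1.5327 rad.
Bracket: h₀ sin ϕ sin δ + cos ϕ cos δ sin h₀ = 1.5327×0.33051×-0.10811 + 0.94380×0.99414×0.99927 = -0.054766 + 0.937584 = 0.882818.
Q̄ = (S_0/π) × [bracket] = (1361/π) × 0.882818 = 382.45 W/m².
— Configuration B (ϕ=+19.3°):
cos h₀ = −tan(+19.3°) tan(+8.300°) = -0.0511, h₀ = 1.6219 rad.
Bracket: h₀ sin ϕ sin δ + cos ϕ cos δ sin h₀ = 1.6219×0.33051×0.14436 + 0.94380×0.98953×0.99869 = 0.077385 + 0.932695 = 1.010080.
Q̄ = (S_0/π) × [bracket] = (1361/π) × 1.010080 = 437.59 W/m².
Ratio Q̄_A / Q̄_B = 382.45 / 437.59 = 0.8740.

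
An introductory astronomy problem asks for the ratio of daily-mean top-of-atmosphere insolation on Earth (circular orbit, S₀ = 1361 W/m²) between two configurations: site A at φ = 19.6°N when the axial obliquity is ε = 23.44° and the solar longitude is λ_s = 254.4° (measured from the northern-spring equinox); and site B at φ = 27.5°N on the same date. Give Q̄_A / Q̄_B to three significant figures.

— Configuration A (φ=+19.6°):
Solar declination: sin δ = sin ε · sin λ_s = sin 23.44° × sin 254.4° = -0.38313, so δ = -22.528°.
cos H₀ = −tan(+19.6°) tan(-22.528°) = 0.1477, H₀ = 1.4226 rad.
Bracket: H₀ sin φ sin δ + cos φ cos δ sin H₀ = 1.4226×0.33545×-0.38313 + 0.94206×0.92369×0.98903 = -0.182834 + 0.860626 = 0.677792.
Q̄ = (S₀/π) × [bracket] = (1361/π) × 0.677792 = 293.63 W/m².
— Configuration B (φ=+27.5°):
cos H₀ = −tan(+27.5°) tan(-22.528°) = 0.2159, H₀ = 1.3532 rad.
Bracket: H₀ sin φ sin δ + cos φ cos δ sin H₀ = 1.3532×0.46175×-0.38313 + 0.88701×0.92369×0.97641 = -0.239395 + 0.799994 = 0.560599.
Q̄ = (S₀/π) × [bracket] = (1361/π) × 0.560599 = 242.86 W/m².
Ratio Q̄_A / Q̄_B = 293.63 / 242.86 = 1.209.

Q̄_A / Q̄_B ≈ 1.21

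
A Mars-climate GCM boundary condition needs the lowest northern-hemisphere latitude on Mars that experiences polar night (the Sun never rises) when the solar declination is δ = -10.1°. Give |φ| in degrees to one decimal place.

Polar night requires cos H₀ = −tan φ tan δ ≥ 1, i.e. tan φ tan δ ≤ −1.
The boundary is |tan φ| · |tan δ| = 1, so |φ| = 90° − |δ| = 90° − 10.1° = 79.9° in the northern hemisphere.

|φ| = 79.9°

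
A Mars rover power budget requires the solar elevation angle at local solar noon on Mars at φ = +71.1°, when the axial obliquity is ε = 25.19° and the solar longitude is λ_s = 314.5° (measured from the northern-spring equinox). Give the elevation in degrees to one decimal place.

Solar declination: sin δ = sin ε · sin λ_s = sin 25.19° × sin 314.5° = -0.30357, so δ = -17.672°.
At local noon the hour angle is zero, so the zenith angle equals |φ − δ| = |+71.1° − (-17.672°)| = 88.772°.
Elevation = 90° − 88.772° = 1.2°.

1.2°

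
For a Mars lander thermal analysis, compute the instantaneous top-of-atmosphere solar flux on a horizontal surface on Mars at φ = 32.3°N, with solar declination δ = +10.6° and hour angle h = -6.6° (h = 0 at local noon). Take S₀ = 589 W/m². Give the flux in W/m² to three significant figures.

cos θ_z = sin φ sin δ + cos φ cos δ cos h = 0.098295 + 0.825332 = 0.923627.
Flux = S₀ · cos θ_z = 589 × 0.923627 = 544.0 W/m².

544 W/m²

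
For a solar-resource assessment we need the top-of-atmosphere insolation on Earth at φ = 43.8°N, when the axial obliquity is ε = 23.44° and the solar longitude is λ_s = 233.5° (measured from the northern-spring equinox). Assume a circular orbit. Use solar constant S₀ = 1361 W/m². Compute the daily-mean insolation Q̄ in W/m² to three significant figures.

Q̄ ≈ 161 W/m²

Solar declination: sin δ = sin ε · sin λ_s = sin 23.44° × sin 233.5° = -0.31977, so δ = -18.649°.
cos H₀ = −tan(+43.8°) tan(-18.649°) = 0.3236, H₀ = 1.2412 rad.
Bracket: H₀ sin φ sin δ + cos φ cos δ sin H₀ = 1.2412×0.69214×-0.31977 + 0.72176×0.94750×0.94618 = -0.274709 + 0.647062 = 0.372353.
Q̄ = (S₀/π) × [bracket] = (1361/π) × 0.372353 = 161.3 W/m².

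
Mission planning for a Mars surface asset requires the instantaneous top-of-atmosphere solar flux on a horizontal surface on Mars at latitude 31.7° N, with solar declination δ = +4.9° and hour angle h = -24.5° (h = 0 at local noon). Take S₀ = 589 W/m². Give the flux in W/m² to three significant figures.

cos θ_z = sin φ sin δ + cos φ cos δ cos h = 0.044884 + 0.771376 = 0.816260.
Flux = S₀ · cos θ_z = 589 × 0.816260 = 480.8 W/m².

481 W/m²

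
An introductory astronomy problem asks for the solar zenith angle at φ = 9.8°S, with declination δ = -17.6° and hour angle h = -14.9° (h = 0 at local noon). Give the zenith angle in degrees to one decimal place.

θ_z = 16.4°

cos θ_z = sin φ sin δ + cos φ cos δ cos h = 0.051466 + 0.907699 = 0.959165.
θ_z = arccos(0.959165) = 16.4°.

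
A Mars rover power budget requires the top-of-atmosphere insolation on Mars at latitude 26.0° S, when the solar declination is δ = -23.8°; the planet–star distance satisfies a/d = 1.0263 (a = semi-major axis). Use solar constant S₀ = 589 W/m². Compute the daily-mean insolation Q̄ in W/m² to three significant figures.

cos H₀ = −tan(-26.0°) tan(-23.800°) = -0.2151, H₀ = 1.7876 rad.
Bracket: H₀ sin φ sin δ + cos φ cos δ sin H₀ = 1.7876×-0.43837×-0.40355 + 0.89879×0.91496×0.97659 = 0.316234 + 0.803106 = 1.119340.
Inverse-square distance factor (a/d)² = 1.0263² = 1.053292.
Q̄ = (S₀/π) × 1.053292 × [bracket] = (589/π) × 1.053292 × 1.119340 = 221.0 W/m².

Q̄ ≈ 221 W/m²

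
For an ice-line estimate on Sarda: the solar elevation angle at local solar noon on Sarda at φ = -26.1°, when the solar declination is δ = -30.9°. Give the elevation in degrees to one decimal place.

85.2°

At local noon the hour angle is zero, so the zenith angle equals |φ − δ| = |-26.1° − (-30.900°)| = 4.800°.
Elevation = 90° − 4.800° = 85.2°.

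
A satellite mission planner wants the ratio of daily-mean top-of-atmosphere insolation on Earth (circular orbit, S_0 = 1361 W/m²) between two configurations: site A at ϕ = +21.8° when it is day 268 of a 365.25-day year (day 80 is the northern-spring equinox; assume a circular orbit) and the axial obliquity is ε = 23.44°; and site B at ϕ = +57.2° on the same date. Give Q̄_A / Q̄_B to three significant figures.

— Configuration A (ϕ=+21.8°):
Solar longitude: L_s = 360° × (268 − 80)/365.25 = 185.298°.
sin δ = sin 23.44° × sin 185.298° = -0.03673, so δ = -2.105°.
cos h₀ = −tan(+21.8°) tan(-2.105°) = 0.0147, h₀ = 1.5561 rad.
Bracket: h₀ sin ϕ sin δ + cos ϕ cos δ sin h₀ = 1.5561×0.37137×-0.03673 + 0.92849×0.99933×0.99989 = -0.021226 + 0.927766 = 0.906540.
Q̄ = (S_0/π) × [bracket] = (1361/π) × 0.906540 = 392.73 W/m².
— Configuration B (ϕ=+57.2°):
cos h₀ = −tan(+57.2°) tan(-2.105°) = 0.0570, h₀ = 1.5137 rad.
Bracket: h₀ sin ϕ sin δ + cos ϕ cos δ sin h₀ = 1.5137×0.84057×-0.03673 + 0.54171×0.99933×0.99837 = -0.046734 + 0.540465 = 0.493731.
Q̄ = (S_0/π) × [bracket] = (1361/π) × 0.493731 = 213.89 W/m².
Ratio Q̄_A / Q̄_B = 392.73 / 213.89 = 1.836.

Q̄_A / Q̄_B ≈ 1.84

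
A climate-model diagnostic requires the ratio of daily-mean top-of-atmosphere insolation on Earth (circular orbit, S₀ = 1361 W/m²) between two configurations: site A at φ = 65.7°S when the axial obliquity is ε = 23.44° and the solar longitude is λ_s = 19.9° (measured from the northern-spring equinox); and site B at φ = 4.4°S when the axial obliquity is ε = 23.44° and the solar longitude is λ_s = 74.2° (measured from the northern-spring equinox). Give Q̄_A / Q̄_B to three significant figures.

— Configuration A (φ=-65.7°):
Solar declination: sin δ = sin ε · sin λ_s = sin 23.44° × sin 19.9° = 0.13540, so δ = +7.782°.
cos H₀ = −tan(-65.7°) tan(+7.782°) = 0.3027, H₀ = 1.2633 rad.
Bracket: H₀ sin φ sin δ + cos φ cos δ sin H₀ = 1.2633×-0.91140×0.13540 + 0.41151×0.99079×0.95310 = -0.155896 + 0.388598 = 0.232702.
Q̄ = (S₀/π) × [bracket] = (1361/π) × 0.232702 = 100.81 W/m².
— Configuration B (φ=-4.4°):
Solar declination: sin δ = sin ε · sin λ_s = sin 23.44° × sin 74.2° = 0.38276, so δ = +22.505°.
cos H₀ = −tan(-4.4°) tan(+22.505°) = 0.0319, H₀ = 1.5389 rad.
Bracket: H₀ sin φ sin δ + cos φ cos δ sin H₀ = 1.5389×-0.07672×0.38276 + 0.99705×0.92385×0.99949 = -0.045190 + 0.920655 = 0.875465.
Q̄ = (S₀/π) × [bracket] = (1361/π) × 0.875465 = 379.27 W/m².
Ratio Q̄_A / Q̄_B = 100.81 / 379.27 = 0.2658.

Q̄_A / Q̄_B ≈ 0.266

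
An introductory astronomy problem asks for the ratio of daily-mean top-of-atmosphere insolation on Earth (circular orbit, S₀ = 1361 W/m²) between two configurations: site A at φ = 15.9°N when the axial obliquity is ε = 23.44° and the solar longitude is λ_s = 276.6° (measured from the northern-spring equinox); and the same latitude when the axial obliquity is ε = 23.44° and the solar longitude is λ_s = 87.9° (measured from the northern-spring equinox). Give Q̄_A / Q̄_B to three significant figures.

— Configuration A (φ=+15.9°):
Solar declination: sin δ = sin ε · sin λ_s = sin 23.44° × sin 276.6° = -0.39515, so δ = -23.275°.
cos H₀ = −tan(+15.9°) tan(-23.275°) = 0.1225, H₀ = 1.4480 rad.
Bracket: H₀ sin φ sin δ + cos φ cos δ sin H₀ = 1.4480×0.27396×-0.39515 + 0.96174×0.91862×0.99246 = -0.156754 + 0.876812 = 0.720058.
Q̄ = (S₀/π) × [bracket] = (1361/π) × 0.720058 = 311.94 W/m².
— Configuration B (φ=+15.9°):
Solar declination: sin δ = sin ε · sin λ_s = sin 23.44° × sin 87.9° = 0.39752, so δ = +23.423°.
cos H₀ = −tan(+15.9°) tan(+23.423°) = -0.1234, H₀ = 1.6945 rad.
Bracket: H₀ sin φ sin δ + cos φ cos δ sin H₀ = 1.6945×0.27396×0.39752 + 0.96174×0.91759×0.99236 = 0.184539 + 0.875741 = 1.060280.
Q̄ = (S₀/π) × [bracket] = (1361/π) × 1.060280 = 459.33 W/m².
Ratio Q̄_A / Q̄_B = 311.94 / 459.33 = 0.6791.

Q̄_A / Q̄_B ≈ 0.679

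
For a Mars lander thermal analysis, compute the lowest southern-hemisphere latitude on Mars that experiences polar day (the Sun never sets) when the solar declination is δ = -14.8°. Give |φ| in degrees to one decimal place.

|φ| = 75.2°

Polar day requires cos H₀ = −tan φ tan δ ≤ −1, i.e. tan φ tan δ ≥ 1.
The boundary is |tan φ| · |tan δ| = 1, so |φ| = 90° − |δ| = 90° − 14.8° = 75.2° in the southern hemisphere.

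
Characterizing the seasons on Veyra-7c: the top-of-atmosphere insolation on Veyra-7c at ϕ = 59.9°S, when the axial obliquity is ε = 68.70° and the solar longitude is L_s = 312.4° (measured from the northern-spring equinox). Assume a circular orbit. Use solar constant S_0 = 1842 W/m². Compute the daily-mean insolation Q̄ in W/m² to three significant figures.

Solar declination: sin δ = sin ε · sin L_s = sin 68.70° × sin 312.4° = -0.68801, so δ = -43.473°.
cos h₀ = −tan(-59.9°) tan(-43.473°) = -1.6355 ≤ −1 ⇒ polar day, h₀ = π.
Bracket: h₀ sin ϕ sin δ + cos ϕ cos δ sin h₀ = 3.1416×-0.86515×-0.68801 + 0.50151×0.72570×0.00000 = 1.869980 + 0.000000 = 1.869980.
Q̄ = (S_0/π) × [bracket] = (1842/π) × 1.869980 = 1096 W/m².

Q̄ ≈ 1.10e+03 W/m²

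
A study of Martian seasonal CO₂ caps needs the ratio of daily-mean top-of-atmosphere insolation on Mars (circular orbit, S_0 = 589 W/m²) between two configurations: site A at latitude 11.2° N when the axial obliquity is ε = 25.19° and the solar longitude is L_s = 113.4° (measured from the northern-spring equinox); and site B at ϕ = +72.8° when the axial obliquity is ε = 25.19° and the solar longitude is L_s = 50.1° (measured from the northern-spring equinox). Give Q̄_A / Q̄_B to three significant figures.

— Configuration A (ϕ=+11.2°):
Solar declination: sin δ = sin ε · sin L_s = sin 25.19° × sin 113.4° = 0.39062, so δ = +22.993°.
cos h₀ = −tan(+11.2°) tan(+22.993°) = -0.0840, h₀ = 1.6549 rad.
Bracket: h₀ sin ϕ sin δ + cos ϕ cos δ sin h₀ = 1.6549×0.19423×0.39062 + 0.98096×0.92055×0.99646 = 0.125557 + 0.899826 = 1.025383.
Q̄ = (S_0/π) × [bracket] = (589/π) × 1.025383 = 192.24 W/m².
— Configuration B (ϕ=+72.8°):
Solar declination: sin δ = sin ε · sin L_s = sin 25.19° × sin 50.1° = 0.32652, so δ = +19.058°.
cos h₀ = −tan(+72.8°) tan(+19.058°) = -1.1160 ≤ −1 ⇒ polar day, h₀ = π.
Bracket: h₀ sin ϕ sin δ + cos ϕ cos δ sin h₀ = 3.1416×0.95528×0.32652 + 0.29571×0.94519×0.00000 = 0.979922 + 0.000000 = 0.979922.
Q̄ = (S_0/π) × [bracket] = (589/π) × 0.979922 = 183.72 W/m².
Ratio Q̄_A / Q̄_B = 192.24 / 183.72 = 1.046.

Q̄_A / Q̄_B ≈ 1.05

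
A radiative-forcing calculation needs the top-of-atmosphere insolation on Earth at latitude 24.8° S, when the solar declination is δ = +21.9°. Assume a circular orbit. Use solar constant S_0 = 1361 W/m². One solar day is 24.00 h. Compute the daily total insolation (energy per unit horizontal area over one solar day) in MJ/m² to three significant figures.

22.9 MJ/m²

cos h₀ = −tan(-24.8°) tan(+21.900°) = 0.1857, h₀ = 1.3840 rad.
Bracket: h₀ sin ϕ sin δ + cos ϕ cos δ sin h₀ = 1.3840×-0.41945×0.37299 + 0.90778×0.92784×0.98260 = -0.216528 + 0.827619 = 0.611091.
Q̄ = (S_0/π) × [bracket] = (1361/π) × 0.611091 = 264.74 W/m².
Daily total = Q̄ × 24.00 h × 3600 s/h = 264.74 × 24.00 × 3600 / 10⁶ = 22.87 MJ/m².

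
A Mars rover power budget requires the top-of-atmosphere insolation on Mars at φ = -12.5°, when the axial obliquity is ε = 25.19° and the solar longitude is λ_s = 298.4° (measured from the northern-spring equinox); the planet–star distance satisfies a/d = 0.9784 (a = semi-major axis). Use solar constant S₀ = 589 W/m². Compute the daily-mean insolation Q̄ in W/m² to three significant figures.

Q̄ ≈ 186 W/m²

Solar declination: sin δ = sin ε · sin λ_s = sin 25.19° × sin 298.4° = -0.37440, so δ = -21.987°.
cos H₀ = −tan(-12.5°) tan(-21.987°) = -0.0895, H₀ = 1.6604 rad.
Bracket: H₀ sin φ sin δ + cos φ cos δ sin H₀ = 1.6604×-0.21644×-0.37440 + 0.97630×0.92727×0.99599 = 0.134551 + 0.901663 = 1.036214.
Inverse-square distance factor (a/d)² = 0.9784² = 0.957267.
Q̄ = (S₀/π) × 0.957267 × [bracket] = (589/π) × 0.957267 × 1.036214 = 186.0 W/m².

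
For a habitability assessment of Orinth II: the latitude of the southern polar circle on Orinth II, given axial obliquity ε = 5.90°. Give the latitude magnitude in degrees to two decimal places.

The polar circle is the lowest latitude that experiences at least one full rotation of continuous darkness at the northern-summer solstice; it lies at |φ| = 90° − ε = 90° − 5.90° = 84.10°.

84.10°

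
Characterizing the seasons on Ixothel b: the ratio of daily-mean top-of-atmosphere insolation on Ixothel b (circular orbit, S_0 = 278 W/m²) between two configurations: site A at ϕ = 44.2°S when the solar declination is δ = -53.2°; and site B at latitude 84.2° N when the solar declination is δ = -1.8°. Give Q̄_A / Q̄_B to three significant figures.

Q̄_A / Q̄_B ≈ 30.9

— Configuration A (ϕ=-44.2°):
cos h₀ = −tan(-44.2°) tan(-53.200°) = -1.2999 ≤ −1 ⇒ polar day, h₀ = π.
Bracket: h₀ sin ϕ sin δ + cos ϕ cos δ sin h₀ = 3.1416×-0.69717×-0.80073 + 0.71691×0.59902×0.00000 = 1.753782 + 0.000000 = 1.753782.
Q̄ = (S_0/π) × [bracket] = (278/π) × 1.753782 = 155.19 W/m².
— Configuration B (ϕ=+84.2°):
cos h₀ = −tan(+84.2°) tan(-1.800°) = 0.3094, h₀ = 1.2562 rad.
Bracket: h₀ sin ϕ sin δ + cos ϕ cos δ sin h₀ = 1.2562×0.99488×-0.03141 + 0.10106×0.99951×0.95094 = -0.039255 + 0.096055 = 0.056800.
Q̄ = (S_0/π) × [bracket] = (278/π) × 0.056800 = 5.0262 W/m².
Ratio Q̄_A / Q̄_B = 155.19 / 5.0262 = 30.88.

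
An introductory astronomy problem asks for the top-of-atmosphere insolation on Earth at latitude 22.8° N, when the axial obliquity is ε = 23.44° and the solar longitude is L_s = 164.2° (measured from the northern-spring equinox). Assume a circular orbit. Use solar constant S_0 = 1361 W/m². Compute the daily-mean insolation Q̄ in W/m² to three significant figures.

Solar declination: sin δ = sin ε · sin L_s = sin 23.44° × sin 164.2° = 0.10831, so δ = +6.218°.
cos h₀ = −tan(+22.8°) tan(+6.218°) = -0.0458, h₀ = 1.6166 rad.
Bracket: h₀ sin ϕ sin δ + cos ϕ cos δ sin h₀ = 1.6166×0.38752×0.10831 + 0.92186×0.99412×0.99895 = 0.067852 + 0.915477 = 0.983329.
Q̄ = (S_0/π) × [bracket] = (1361/π) × 0.983329 = 426.0 W/m².

Q̄ ≈ 426 W/m²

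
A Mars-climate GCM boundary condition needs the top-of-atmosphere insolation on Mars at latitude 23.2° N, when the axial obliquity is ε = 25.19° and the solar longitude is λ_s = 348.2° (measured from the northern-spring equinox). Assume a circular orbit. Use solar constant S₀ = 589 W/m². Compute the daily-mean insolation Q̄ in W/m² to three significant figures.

Q̄ ≈ 162 W/m²

Solar declination: sin δ = sin ε · sin λ_s = sin 25.19° × sin 348.2° = -0.08704, so δ = -4.993°.
cos H₀ = −tan(+23.2°) tan(-4.993°) = 0.0374, H₀ = 1.5333 rad.
Bracket: H₀ sin φ sin δ + cos φ cos δ sin H₀ = 1.5333×0.39394×-0.08704 + 0.91914×0.99621×0.99930 = -0.052575 + 0.915015 = 0.862440.
Q̄ = (S₀/π) × [bracket] = (589/π) × 0.862440 = 161.7 W/m².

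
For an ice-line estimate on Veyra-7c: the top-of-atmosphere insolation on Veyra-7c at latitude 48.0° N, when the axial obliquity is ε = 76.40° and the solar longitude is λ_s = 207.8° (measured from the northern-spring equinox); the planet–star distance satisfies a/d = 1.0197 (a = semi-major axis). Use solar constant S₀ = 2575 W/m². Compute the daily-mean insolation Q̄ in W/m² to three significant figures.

Q̄ ≈ 141 W/m²

Solar declination: sin δ = sin ε · sin λ_s = sin 76.40° × sin 207.8° = -0.45331, so δ = -26.956°.
cos H₀ = −tan(+48.0°) tan(-26.956°) = 0.5648, H₀ = 0.9706 rad.
Bracket: H₀ sin φ sin δ + cos φ cos δ sin H₀ = 0.9706×0.74314×-0.45331 + 0.66913×0.89135×0.82522 = -0.326969 + 0.492185 = 0.165216.
Inverse-square distance factor (a/d)² = 1.0197² = 1.039788.
Q̄ = (S₀/π) × 1.039788 × [bracket] = (2575/π) × 1.039788 × 0.165216 = 140.8 W/m².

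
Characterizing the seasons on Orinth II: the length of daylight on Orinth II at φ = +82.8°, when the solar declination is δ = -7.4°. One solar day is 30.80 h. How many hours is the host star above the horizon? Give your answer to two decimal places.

0.00 h

cos H₀ = −tan φ · tan δ = 1.0281 ≥ 1, so the host star never rises (polar night) and H₀ = 0.
Daylight = 2H₀/(2π) × 30.80 h = (0.0000/π) × 30.80 = 0.00 h.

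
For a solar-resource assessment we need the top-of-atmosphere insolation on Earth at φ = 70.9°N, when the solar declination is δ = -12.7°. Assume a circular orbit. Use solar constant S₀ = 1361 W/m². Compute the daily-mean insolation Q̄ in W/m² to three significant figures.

Q̄ ≈ 27.4 W/m²

cos H₀ = −tan(+70.9°) tan(-12.700°) = 0.6508, H₀ = 0.8622 rad.
Bracket: H₀ sin φ sin δ + cos φ cos δ sin H₀ = 0.8622×0.94495×-0.21985 + 0.32722×0.97553×0.75925 = -0.179120 + 0.242362 = 0.063242.
Q̄ = (S₀/π) × [bracket] = (1361/π) × 0.063242 = 27.40 W/m².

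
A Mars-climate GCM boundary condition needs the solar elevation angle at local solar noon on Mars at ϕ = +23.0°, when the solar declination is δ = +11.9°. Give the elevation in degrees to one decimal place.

78.9°

At local noon the hour angle is zero, so the zenith angle equals |ϕ − δ| = |+23.0° − (+11.900°)| = 11.100°.
Elevation = 90° − 11.100° = 78.9°.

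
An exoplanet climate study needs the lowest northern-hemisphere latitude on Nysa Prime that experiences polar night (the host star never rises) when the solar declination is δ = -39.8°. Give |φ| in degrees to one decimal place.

|φ| = 50.2°

Polar night requires cos H₀ = −tan φ tan δ ≥ 1, i.e. tan φ tan δ ≤ −1.
The boundary is |tan φ| · |tan δ| = 1, so |φ| = 90° − |δ| = 90° − 39.8° = 50.2° in the northern hemisphere.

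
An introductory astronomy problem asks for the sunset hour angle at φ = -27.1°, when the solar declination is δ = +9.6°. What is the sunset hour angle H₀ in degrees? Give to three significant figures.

H₀ = 85.0°

cos H₀ = −tan φ · tan δ = −tan(-27.1°) × tan(+9.600°) = 0.0866, so H₀ = 1.4841 rad = 85.03°.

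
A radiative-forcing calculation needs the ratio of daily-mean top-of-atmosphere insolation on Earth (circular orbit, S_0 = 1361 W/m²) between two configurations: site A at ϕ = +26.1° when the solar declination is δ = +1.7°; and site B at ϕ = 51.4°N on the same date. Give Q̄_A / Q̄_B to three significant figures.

Q̄_A / Q̄_B ≈ 1.39

— Configuration A (ϕ=+26.1°):
cos h₀ = −tan(+26.1°) tan(+1.700°) = -0.0145, h₀ = 1.5853 rad.
Bracket: h₀ sin ϕ sin δ + cos ϕ cos δ sin h₀ = 1.5853×0.43994×0.02967 + 0.89803×0.99956×0.99989 = 0.020693 + 0.897536 = 0.918229.
Q̄ = (S_0/π) × [bracket] = (1361/π) × 0.918229 = 397.79 W/m².
— Configuration B (ϕ=+51.4°):
cos h₀ = −tan(+51.4°) tan(+1.700°) = -0.0372, h₀ = 1.6080 rad.
Bracket: h₀ sin ϕ sin δ + cos ϕ cos δ sin h₀ = 1.6080×0.78152×0.02967 + 0.62388×0.99956×0.99931 = 0.037286 + 0.623175 = 0.660461.
Q̄ = (S_0/π) × [bracket] = (1361/π) × 0.660461 = 286.12 W/m².
Ratio Q̄_A / Q̄_B = 397.79 / 286.12 = 1.390.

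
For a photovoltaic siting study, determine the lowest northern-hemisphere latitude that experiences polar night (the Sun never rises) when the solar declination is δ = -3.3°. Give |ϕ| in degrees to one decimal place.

Polar night requires cos h₀ = −tan ϕ tan δ ≥ 1, i.e. tan ϕ tan δ ≤ −1.
The boundary is |tan ϕ| · |tan δ| = 1, so |ϕ| = 90° − |δ| = 90° − 3.3° = 86.7° in the northern hemisphere.

|ϕ| = 86.7°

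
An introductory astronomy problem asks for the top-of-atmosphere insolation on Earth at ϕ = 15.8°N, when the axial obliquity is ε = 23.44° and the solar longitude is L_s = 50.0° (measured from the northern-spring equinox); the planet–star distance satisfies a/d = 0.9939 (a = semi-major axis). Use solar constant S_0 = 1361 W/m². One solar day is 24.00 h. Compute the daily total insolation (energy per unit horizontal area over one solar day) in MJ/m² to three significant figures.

Solar declination: sin δ = sin ε · sin L_s = sin 23.44° × sin 50.0° = 0.30472, so δ = +17.742°.
cos h₀ = −tan(+15.8°) tan(+17.742°) = -0.0905, h₀ = 1.6615 rad.
Bracket: h₀ sin ϕ sin δ + cos ϕ cos δ sin h₀ = 1.6615×0.27228×0.30472 + 0.96222×0.95244×0.99589 = 0.137853 + 0.912690 = 1.050543.
Inverse-square distance factor (a/d)² = 0.9939² = 0.987837.
Q̄ = (S_0/π) × 0.987837 × [bracket] = (1361/π) × 0.987837 × 1.050543 = 449.58 W/m².
Daily total = Q̄ × 24.00 h × 3600 s/h = 449.58 × 24.00 × 3600 / 10⁶ = 38.84 MJ/m².

38.8 MJ/m²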